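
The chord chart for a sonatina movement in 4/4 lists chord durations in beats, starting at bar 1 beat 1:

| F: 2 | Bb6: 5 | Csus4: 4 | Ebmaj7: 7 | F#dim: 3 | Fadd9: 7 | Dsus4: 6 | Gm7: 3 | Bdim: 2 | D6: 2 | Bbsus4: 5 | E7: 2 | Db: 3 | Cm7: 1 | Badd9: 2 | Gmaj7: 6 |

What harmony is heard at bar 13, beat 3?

Beat 3 of bar 13 is beat (13−1)×4 + 3 = 51 overall.
Running totals: F ends at 2, Bb6 ends at 7, Csus4 ends at 11, Ebmaj7 ends at 18, F#dim ends at 21, Fadd9 ends at 28, Dsus4 ends at 34, Gm7 ends at 37, Bdim ends at 39, D6 ends at 41, Bbsus4 ends at 46, E7 ends at 48, Db ends at 51.
Beat 51 falls within Db.

Db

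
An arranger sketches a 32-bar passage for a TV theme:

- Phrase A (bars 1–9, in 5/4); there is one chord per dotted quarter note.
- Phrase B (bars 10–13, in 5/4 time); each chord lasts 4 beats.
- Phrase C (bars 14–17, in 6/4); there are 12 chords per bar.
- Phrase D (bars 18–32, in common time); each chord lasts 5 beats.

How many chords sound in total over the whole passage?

95 chords

A: 9·5 = 45 beats, 45/1.5 = 30 chords.
B: 4·5 = 20 beats, 20/4 = 5 chords.
C: 4·6 = 24 beats, 24/0.5 = 48 chords.
D: 15·4 = 60 beats, 60/5 = 12 chords.
Total: 30 + 5 + 48 + 12 = 95.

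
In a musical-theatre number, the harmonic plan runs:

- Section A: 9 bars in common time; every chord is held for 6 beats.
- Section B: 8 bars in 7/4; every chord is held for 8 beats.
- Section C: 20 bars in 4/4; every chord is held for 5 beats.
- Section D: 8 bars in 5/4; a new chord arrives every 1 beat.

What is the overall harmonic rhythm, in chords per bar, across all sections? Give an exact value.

23/15 chords per bar

A: 9 bars of 4 beats is 36 beats; at 6 beats each that's 6 chords.
B: 8 bars of 7 beats is 56 beats; at 8 beats each that's 7 chords.
C: 20 bars of 4 beats is 80 beats; at 5 beats each that's 16 chords.
D: 8 bars of 5 beats is 40 beats; at 1 beat each that's 40 chords.
Overall: 69 chords over 45 bars → 69/45 = 23/15 chords per bar.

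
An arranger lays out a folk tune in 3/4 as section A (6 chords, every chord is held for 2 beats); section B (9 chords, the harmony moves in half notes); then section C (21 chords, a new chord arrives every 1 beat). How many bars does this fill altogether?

A: 6 × 2 = 12 beats = 4 bars.
B: 9 × 2 = 18 beats = 6 bars.
C: 21 × 1 = 21 beats = 7 bars.
Total: 4 + 6 + 7 = 17 bars.

17 bars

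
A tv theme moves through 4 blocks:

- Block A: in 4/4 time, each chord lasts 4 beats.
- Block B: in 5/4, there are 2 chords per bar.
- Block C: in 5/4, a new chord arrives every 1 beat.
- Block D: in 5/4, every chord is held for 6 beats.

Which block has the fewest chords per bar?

Block D

A: each chord is 4 beats in 4/4, so 1 per bar.
B: each chord is 2.5 beats in 5/4, so 2 per bar.
C: each chord is 1 beat in 5/4, so 5 per bar.
D: each chord is 6 beats in 5/4, so 5/6 per bar.
Slowest is D at 5/6 chords/bar.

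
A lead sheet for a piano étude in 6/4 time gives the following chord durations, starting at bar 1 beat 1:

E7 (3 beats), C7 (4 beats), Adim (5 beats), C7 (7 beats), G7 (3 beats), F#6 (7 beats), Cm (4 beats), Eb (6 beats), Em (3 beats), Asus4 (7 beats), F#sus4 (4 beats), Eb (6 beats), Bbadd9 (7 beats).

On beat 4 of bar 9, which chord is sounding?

F#sus4

Beat 4 of bar 9 is beat (9−1)×6 + 4 = 52 overall.
Running totals: E7 ends at 3, C7 ends at 7, Adim ends at 12, C7 ends at 19, G7 ends at 22, F#6 ends at 29, Cm ends at 33, Eb ends at 39, Em ends at 42, Asus4 ends at 49, F#sus4 ends at 53.
Beat 52 falls within F#sus4.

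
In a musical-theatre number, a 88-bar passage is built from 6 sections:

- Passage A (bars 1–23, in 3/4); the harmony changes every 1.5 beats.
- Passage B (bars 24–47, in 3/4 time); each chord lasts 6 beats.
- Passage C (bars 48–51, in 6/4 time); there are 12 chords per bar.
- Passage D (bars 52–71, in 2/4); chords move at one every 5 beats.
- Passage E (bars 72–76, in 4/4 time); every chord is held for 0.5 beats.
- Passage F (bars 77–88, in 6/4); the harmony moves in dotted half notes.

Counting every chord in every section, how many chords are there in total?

A: 23 bars × 3 beats = 69 beats; 1.5 beats/chord → 46 chords.
B: 24 bars × 3 beats = 72 beats; 6 beats/chord → 12 chords.
C: 4 bars × 6 beats = 24 beats; 0.5 beats/chord → 48 chords.
D: 20 bars × 2 beats = 40 beats; 5 beats/chord → 8 chords.
E: 5 bars × 4 beats = 20 beats; 0.5 beats/chord → 40 chords.
F: 12 bars × 6 beats = 72 beats; 3 beats/chord → 24 chords.
Total: 46 + 12 + 48 + 8 + 40 + 24 = 178.

178 chords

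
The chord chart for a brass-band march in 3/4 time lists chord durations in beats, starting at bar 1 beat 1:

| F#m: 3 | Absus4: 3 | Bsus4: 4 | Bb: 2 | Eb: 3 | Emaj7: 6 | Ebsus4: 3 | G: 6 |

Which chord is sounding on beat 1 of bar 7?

Emaj7

Beat 1 of bar 7 is beat (7−1)×3 + 1 = 19 overall.
Running totals: F#m ends at 3, Absus4 ends at 6, Bsus4 ends at 10, Bb ends at 12, Eb ends at 15, Emaj7 ends at 21.
Beat 19 falls within Emaj7.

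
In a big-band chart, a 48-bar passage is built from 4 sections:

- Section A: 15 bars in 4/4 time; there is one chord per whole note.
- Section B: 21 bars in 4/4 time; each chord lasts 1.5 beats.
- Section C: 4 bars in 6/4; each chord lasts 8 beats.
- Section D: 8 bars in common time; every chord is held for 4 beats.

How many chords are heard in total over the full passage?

82 chords

A: 15 bars × 4 beats = 60 beats; 4 beats/chord → 15 chords.
B: 21 bars × 4 beats = 84 beats; 1.5 beats/chord → 56 chords.
C: 4 bars × 6 beats = 24 beats; 8 beats/chord → 3 chords.
D: 8 bars × 4 beats = 32 beats; 4 beats/chord → 8 chords.
Total: 15 + 56 + 3 + 8 = 82.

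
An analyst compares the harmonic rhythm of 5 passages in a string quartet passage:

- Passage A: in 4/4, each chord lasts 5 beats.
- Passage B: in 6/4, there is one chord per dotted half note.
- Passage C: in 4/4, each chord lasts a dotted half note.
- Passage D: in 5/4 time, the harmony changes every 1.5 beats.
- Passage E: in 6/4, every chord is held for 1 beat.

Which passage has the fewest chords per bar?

Passage A

A: each chord is 5 beats in 4/4, so 0.8 per bar.
B: each chord is 3 beats in 6/4, so 2 per bar.
C: each chord is 3 beats in 4/4, so 4/3 per bar.
D: each chord is 1.5 beats in 5/4, so 10/3 per bar.
E: each chord is 1 beat in 6/4, so 6 per bar.
Slowest is A at 0.8 chords/bar.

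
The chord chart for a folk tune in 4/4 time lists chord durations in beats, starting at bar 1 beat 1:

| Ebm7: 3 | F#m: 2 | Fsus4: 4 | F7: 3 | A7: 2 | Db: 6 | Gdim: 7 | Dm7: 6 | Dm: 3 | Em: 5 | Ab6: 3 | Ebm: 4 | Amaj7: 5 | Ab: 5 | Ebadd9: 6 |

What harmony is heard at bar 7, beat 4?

Dm7

Beat 4 of bar 7 is beat (7−1)×4 + 4 = 28 overall.
Running totals: Ebm7 ends at 3, F#m ends at 5, Fsus4 ends at 9, F7 ends at 12, A7 ends at 14, Db ends at 20, Gdim ends at 27, Dm7 ends at 33.
Beat 28 falls within Dm7.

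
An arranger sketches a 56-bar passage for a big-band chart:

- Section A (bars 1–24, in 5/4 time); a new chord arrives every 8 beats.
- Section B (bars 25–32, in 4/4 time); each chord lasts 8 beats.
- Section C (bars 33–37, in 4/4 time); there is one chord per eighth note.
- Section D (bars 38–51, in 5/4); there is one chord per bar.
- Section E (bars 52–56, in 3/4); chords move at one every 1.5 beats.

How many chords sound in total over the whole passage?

83 chords

A: 24·5 = 120 beats, 120/8 = 15 chords.
B: 8·4 = 32 beats, 32/8 = 4 chords.
C: 5·4 = 20 beats, 20/0.5 = 40 chords.
D: 14·5 = 70 beats, 70/5 = 14 chords.
E: 5·3 = 15 beats, 15/1.5 = 10 chords.
Total: 15 + 4 + 40 + 14 + 10 = 83.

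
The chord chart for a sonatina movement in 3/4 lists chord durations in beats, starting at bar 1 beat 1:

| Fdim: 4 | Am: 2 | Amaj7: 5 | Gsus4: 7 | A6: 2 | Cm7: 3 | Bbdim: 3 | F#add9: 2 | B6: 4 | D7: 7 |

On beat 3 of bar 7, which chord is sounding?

Cm7

Beat 3 of bar 7 is beat (7−1)×3 + 3 = 21 overall.
Running totals: Fdim ends at 4, Am ends at 6, Amaj7 ends at 11, Gsus4 ends at 18, A6 ends at 20, Cm7 ends at 23.
Beat 21 falls within Cm7.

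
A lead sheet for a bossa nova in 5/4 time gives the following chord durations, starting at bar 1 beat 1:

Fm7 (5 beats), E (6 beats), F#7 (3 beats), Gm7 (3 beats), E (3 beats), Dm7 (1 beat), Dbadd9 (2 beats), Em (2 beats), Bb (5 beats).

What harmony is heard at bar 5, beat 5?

Em

Beat 5 of bar 5 is beat (5−1)×5 + 5 = 25 overall.
Running totals: Fm7 ends at 5, E ends at 11, F#7 ends at 14, Gm7 ends at 17, E ends at 20, Dm7 ends at 21, Dbadd9 ends at 23, Em ends at 25.
Beat 25 falls within Em.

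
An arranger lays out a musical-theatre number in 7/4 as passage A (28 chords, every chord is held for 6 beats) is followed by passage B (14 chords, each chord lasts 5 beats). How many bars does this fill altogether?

A: 28 × 6 = 168 beats = 24 bars.
B: 14 × 5 = 70 beats = 10 bars.
Total: 24 + 10 = 34 bars.

34 bars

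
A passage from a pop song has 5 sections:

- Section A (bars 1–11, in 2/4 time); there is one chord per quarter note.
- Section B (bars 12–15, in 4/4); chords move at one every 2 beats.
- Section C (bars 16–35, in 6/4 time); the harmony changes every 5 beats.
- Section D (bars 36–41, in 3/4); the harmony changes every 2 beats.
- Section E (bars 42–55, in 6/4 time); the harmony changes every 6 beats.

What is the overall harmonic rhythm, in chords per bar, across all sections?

A: 11 × 2 = 22 beats ÷ 1 = 22 chords.
B: 4 × 4 = 16 beats ÷ 2 = 8 chords.
C: 20 × 6 = 120 beats ÷ 5 = 24 chords.
D: 6 × 3 = 18 beats ÷ 2 = 9 chords.
E: 14 × 6 = 84 beats ÷ 6 = 14 chords.
Overall: 77 chords over 55 bars → 77/55 = 1.4 chords per bar.

1.4 chords per bar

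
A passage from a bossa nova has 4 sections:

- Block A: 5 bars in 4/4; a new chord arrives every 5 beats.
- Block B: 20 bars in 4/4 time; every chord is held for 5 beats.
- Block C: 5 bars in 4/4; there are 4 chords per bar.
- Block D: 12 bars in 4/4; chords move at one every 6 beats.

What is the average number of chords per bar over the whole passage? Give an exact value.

8/7 chords per bar

A: 5 bars of 4 beats is 20 beats; at 5 beats each that's 4 chords.
B: 20 bars of 4 beats is 80 beats; at 5 beats each that's 16 chords.
C: 5 bars of 4 beats is 20 beats; at 1 beat each that's 20 chords.
D: 12 bars of 4 beats is 48 beats; at 6 beats each that's 8 chords.
Overall: 48 chords over 42 bars → 48/42 = 8/7 chords per bar.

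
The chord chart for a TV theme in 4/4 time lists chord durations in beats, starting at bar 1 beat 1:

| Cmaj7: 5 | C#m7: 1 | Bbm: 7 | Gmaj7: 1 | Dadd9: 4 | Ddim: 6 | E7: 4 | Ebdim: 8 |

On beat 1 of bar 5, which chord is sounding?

Dadd9

Beat 1 of bar 5 is beat (5−1)×4 + 1 = 17 overall.
Running totals: Cmaj7 ends at 5, C#m7 ends at 6, Bbm ends at 13, Gmaj7 ends at 14, Dadd9 ends at 18.
Beat 17 falls within Dadd9.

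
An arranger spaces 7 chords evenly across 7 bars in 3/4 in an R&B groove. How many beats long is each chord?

7 bars × 3 beats/bar = 21 beats total.
21 beats ÷ 7 chords = 3 beats per chord.
(That is a dotted half note.)

3 beats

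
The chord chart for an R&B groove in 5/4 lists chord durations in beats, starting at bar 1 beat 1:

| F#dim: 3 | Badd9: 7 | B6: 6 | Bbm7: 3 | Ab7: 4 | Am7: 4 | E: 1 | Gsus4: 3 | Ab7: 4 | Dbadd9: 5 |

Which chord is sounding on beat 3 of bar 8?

Beat 3 of bar 8 is beat (8−1)×5 + 3 = 38 overall.
Running totals: F#dim ends at 3, Badd9 ends at 10, B6 ends at 16, Bbm7 ends at 19, Ab7 ends at 23, Am7 ends at 27, E ends at 28, Gsus4 ends at 31, Ab7 ends at 35, Dbadd9 ends at 40.
Beat 38 falls within Dbadd9.

Dbadd9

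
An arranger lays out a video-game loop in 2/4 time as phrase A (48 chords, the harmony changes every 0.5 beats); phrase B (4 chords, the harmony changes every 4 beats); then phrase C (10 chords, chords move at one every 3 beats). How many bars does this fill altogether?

A: 48 × 0.5 = 24 beats = 12 bars.
B: 4 × 4 = 16 beats = 8 bars.
C: 10 × 3 = 30 beats = 15 bars.
Total: 12 + 8 + 15 = 35 bars.

35 bars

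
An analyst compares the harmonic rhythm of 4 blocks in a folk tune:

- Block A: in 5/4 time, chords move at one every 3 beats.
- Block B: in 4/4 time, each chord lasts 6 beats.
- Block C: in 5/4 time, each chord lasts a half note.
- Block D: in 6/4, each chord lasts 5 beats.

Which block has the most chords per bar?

A: 5 beats/bar ÷ 3 beats/chord = 5/3 chords/bar.
B: 4 beats/bar ÷ 6 beats/chord = 2/3 chords/bar.
C: 5 beats/bar ÷ 2 beats/chord = 2.5 chords/bar.
D: 6 beats/bar ÷ 5 beats/chord = 1.2 chords/bar.
Fastest is C at 2.5 chords/bar.

Block C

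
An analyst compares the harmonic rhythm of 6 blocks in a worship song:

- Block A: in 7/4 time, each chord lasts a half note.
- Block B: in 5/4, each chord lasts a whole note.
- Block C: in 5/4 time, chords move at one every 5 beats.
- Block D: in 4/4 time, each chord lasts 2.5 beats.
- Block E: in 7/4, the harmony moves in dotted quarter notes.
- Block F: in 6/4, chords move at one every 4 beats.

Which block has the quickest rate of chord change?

A: 7 beats/bar ÷ 2 beats/chord = 3.5 chords/bar.
B: 5 beats/bar ÷ 4 beats/chord = 1.25 chords/bar.
C: 5 beats/bar ÷ 5 beats/chord = 1 chord/bar.
D: 4 beats/bar ÷ 2.5 beats/chord = 1.6 chords/bar.
E: 7 beats/bar ÷ 1.5 beats/chord = 14/3 chords/bar.
F: 6 beats/bar ÷ 4 beats/chord = 1.5 chords/bar.
Fastest is E at 14/3 chords/bar.

Block E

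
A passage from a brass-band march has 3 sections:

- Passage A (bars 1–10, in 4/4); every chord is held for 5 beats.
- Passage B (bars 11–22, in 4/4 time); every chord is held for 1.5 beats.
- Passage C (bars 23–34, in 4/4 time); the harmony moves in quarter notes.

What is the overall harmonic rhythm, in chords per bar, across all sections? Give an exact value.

A: 10 × 4 = 40 beats ÷ 5 = 8 chords.
B: 12 × 4 = 48 beats ÷ 1.5 = 32 chords.
C: 12 × 4 = 48 beats ÷ 1 = 48 chords.
Overall: 88 chords over 34 bars → 88/34 = 44/17 chords per bar.

44/17 chords per bar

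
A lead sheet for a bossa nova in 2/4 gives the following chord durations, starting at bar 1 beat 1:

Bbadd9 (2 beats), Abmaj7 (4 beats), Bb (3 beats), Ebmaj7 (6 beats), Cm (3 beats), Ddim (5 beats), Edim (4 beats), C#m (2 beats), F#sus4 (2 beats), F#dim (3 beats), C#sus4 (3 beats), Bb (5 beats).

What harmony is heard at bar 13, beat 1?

Beat 1 of bar 13 is beat (13−1)×2 + 1 = 25 overall.
Running totals: Bbadd9 ends at 2, Abmaj7 ends at 6, Bb ends at 9, Ebmaj7 ends at 15, Cm ends at 18, Ddim ends at 23, Edim ends at 27.
Beat 25 falls within Edim.

Edim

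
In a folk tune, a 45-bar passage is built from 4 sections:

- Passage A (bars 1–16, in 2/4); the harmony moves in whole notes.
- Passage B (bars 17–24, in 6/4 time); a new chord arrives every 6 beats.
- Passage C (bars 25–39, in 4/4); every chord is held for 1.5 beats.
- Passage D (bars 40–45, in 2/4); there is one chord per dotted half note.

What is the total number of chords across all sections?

60 chords

A: 16·2 = 32 beats, 32/4 = 8 chords.
B: 8·6 = 48 beats, 48/6 = 8 chords.
C: 15·4 = 60 beats, 60/1.5 = 40 chords.
D: 6·2 = 12 beats, 12/3 = 4 chords.
Total: 8 + 8 + 40 + 4 = 60.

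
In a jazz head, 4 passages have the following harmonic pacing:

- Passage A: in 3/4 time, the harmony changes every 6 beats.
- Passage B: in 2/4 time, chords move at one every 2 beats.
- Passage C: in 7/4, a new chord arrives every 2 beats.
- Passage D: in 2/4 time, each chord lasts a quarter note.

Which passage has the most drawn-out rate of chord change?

A: 3/6 = 0.5 chords/bar.
B: 2/2 = 1 chord/bar.
C: 7/2 = 3.5 chords/bar.
D: 2/1 = 2 chords/bar.
Slowest is A at 0.5 chords/bar.

Passage A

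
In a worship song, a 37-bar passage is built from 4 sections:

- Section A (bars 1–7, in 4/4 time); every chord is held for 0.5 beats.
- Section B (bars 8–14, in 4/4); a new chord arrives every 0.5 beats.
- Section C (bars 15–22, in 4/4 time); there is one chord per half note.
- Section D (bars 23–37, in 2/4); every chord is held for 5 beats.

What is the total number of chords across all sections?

A has 28 beats and chords last 0.5 each, so 56 chords.
B has 28 beats and chords last 0.5 each, so 56 chords.
C has 32 beats and chords last 2 each, so 16 chords.
D has 30 beats and chords last 5 each, so 6 chords.
Total: 56 + 56 + 16 + 6 = 134.

134 chords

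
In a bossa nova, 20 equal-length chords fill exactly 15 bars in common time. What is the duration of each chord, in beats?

3 beats

15 bars × 4 beats/bar = 60 beats total.
60 beats ÷ 20 chords = 3 beats per chord.
(That is a dotted half note.)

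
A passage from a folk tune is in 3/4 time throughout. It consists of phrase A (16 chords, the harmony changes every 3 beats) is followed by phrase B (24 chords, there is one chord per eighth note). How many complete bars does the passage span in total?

20 bars

A: 16 × 3 = 48 beats = 16 bars.
B: 24 × 0.5 = 12 beats = 4 bars.
Total: 16 + 4 = 20 bars.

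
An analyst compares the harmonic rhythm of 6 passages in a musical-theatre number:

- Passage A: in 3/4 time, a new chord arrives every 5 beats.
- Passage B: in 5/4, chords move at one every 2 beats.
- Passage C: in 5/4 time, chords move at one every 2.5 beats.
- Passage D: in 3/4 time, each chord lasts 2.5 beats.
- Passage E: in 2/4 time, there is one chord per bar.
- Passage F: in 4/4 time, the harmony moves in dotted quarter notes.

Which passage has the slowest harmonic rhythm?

Passage A

A: 3/5 = 0.6 chords/bar.
B: 5/2 = 2.5 chords/bar.
C: 5/2.5 = 2 chords/bar.
D: 3/2.5 = 1.2 chords/bar.
E: 2/2 = 1 chord/bar.
F: 4/1.5 = 8/3 chords/bar.
Slowest is A at 0.6 chords/bar.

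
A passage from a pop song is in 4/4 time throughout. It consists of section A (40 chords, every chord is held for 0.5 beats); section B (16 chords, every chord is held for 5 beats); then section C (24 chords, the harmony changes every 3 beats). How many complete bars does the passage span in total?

43 bars

A: 40 × 0.5 = 20 beats = 5 bars.
B: 16 × 5 = 80 beats = 20 bars.
C: 24 × 3 = 72 beats = 18 bars.
Total: 5 + 20 + 18 = 43 bars.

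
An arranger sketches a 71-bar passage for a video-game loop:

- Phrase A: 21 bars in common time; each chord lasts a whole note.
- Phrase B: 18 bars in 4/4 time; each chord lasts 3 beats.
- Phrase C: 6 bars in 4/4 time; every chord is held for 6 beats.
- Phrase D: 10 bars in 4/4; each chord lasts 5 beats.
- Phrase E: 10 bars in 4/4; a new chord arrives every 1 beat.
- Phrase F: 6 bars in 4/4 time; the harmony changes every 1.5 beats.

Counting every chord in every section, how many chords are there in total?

113 chords

A has 84 beats and chords last 4 each, so 21 chords.
B has 72 beats and chords last 3 each, so 24 chords.
C has 24 beats and chords last 6 each, so 4 chords.
D has 40 beats and chords last 5 each, so 8 chords.
E has 40 beats and chords last 1 each, so 40 chords.
F has 24 beats and chords last 1.5 each, so 16 chords.
Total: 21 + 24 + 4 + 8 + 40 + 16 = 113.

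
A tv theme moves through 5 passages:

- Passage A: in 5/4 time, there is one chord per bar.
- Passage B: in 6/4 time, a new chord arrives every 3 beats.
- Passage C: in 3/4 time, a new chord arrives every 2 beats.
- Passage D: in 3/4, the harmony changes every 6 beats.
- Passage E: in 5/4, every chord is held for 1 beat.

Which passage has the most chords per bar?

A: 5/5 = 1 chord/bar.
B: 6/3 = 2 chords/bar.
C: 3/2 = 1.5 chords/bar.
D: 3/6 = 0.5 chords/bar.
E: 5/1 = 5 chords/bar.
Fastest is E at 5 chords/bar.

Passage E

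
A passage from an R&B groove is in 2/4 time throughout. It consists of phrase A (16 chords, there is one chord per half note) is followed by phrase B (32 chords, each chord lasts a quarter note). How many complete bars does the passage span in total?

32 bars

A: 16 × 2 = 32 beats = 16 bars.
B: 32 × 1 = 32 beats = 16 bars.
Total: 16 + 16 = 32 bars.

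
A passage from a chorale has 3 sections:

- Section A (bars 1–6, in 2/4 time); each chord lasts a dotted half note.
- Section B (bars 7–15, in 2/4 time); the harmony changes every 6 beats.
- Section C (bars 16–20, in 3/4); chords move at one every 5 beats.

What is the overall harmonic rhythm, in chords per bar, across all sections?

0.5 chords per bar

A: 6 bars of 2 beats is 12 beats; at 3 beats each that's 4 chords.
B: 9 bars of 2 beats is 18 beats; at 6 beats each that's 3 chords.
C: 5 bars of 3 beats is 15 beats; at 5 beats each that's 3 chords.
Overall: 10 chords over 20 bars → 10/20 = 0.5 chords per bar.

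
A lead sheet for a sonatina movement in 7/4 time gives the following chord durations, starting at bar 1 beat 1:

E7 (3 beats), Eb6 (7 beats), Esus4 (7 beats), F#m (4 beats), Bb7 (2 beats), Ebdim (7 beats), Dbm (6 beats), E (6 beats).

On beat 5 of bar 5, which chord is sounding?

Dbm

Beat 5 of bar 5 is beat (5−1)×7 + 5 = 33 overall.
Running totals: E7 ends at 3, Eb6 ends at 10, Esus4 ends at 17, F#m ends at 21, Bb7 ends at 23, Ebdim ends at 30, Dbm ends at 36.
Beat 33 falls within Dbm.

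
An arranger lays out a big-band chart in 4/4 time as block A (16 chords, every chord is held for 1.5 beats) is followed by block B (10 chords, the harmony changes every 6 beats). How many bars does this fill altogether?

21 bars

A: 16 × 1.5 = 24 beats = 6 bars.
B: 10 × 6 = 60 beats = 15 bars.
Total: 6 + 15 = 21 bars.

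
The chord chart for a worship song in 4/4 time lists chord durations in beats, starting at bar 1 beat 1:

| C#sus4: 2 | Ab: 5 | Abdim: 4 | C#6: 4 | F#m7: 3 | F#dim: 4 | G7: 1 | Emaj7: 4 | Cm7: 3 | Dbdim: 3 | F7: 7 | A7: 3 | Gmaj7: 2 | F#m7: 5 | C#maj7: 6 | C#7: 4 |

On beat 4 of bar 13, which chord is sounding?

Beat 4 of bar 13 is beat (13−1)×4 + 4 = 52 overall.
Running totals: C#sus4 ends at 2, Ab ends at 7, Abdim ends at 11, C#6 ends at 15, F#m7 ends at 18, F#dim ends at 22, G7 ends at 23, Emaj7 ends at 27, Cm7 ends at 30, Dbdim ends at 33, F7 ends at 40, A7 ends at 43, Gmaj7 ends at 45, F#m7 ends at 50, C#maj7 ends at 56.
Beat 52 falls within C#maj7.

C#maj7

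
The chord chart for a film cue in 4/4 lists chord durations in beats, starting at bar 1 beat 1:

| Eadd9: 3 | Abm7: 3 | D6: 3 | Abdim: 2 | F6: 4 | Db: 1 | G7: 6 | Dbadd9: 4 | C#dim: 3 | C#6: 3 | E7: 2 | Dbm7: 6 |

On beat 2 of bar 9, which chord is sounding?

Beat 2 of bar 9 is beat (9−1)×4 + 2 = 34 overall.
Running totals: Eadd9 ends at 3, Abm7 ends at 6, D6 ends at 9, Abdim ends at 11, F6 ends at 15, Db ends at 16, G7 ends at 22, Dbadd9 ends at 26, C#dim ends at 29, C#6 ends at 32, E7 ends at 34.
Beat 34 falls within E7.

E7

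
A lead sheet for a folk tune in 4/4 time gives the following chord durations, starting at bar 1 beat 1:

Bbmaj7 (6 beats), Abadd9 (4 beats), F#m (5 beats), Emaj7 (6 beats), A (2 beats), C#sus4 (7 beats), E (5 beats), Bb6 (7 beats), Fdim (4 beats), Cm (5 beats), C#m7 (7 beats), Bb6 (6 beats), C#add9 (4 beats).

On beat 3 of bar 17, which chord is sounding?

Beat 3 of bar 17 is beat (17−1)×4 + 3 = 67 overall.
Running totals: Bbmaj7 ends at 6, Abadd9 ends at 10, F#m ends at 15, Emaj7 ends at 21, A ends at 23, C#sus4 ends at 30, E ends at 35, Bb6 ends at 42, Fdim ends at 46, Cm ends at 51, C#m7 ends at 58, Bb6 ends at 64, C#add9 ends at 68.
Beat 67 falls within C#add9.

C#add9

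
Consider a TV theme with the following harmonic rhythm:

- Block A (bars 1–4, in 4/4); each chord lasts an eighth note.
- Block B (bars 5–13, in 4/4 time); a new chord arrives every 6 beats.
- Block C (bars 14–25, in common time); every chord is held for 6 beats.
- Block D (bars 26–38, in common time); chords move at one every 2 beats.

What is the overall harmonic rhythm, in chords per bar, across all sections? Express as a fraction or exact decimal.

A: 4 bars of 4 beats is 16 beats; at 0.5 beats each that's 32 chords.
B: 9 bars of 4 beats is 36 beats; at 6 beats each that's 6 chords.
C: 12 bars of 4 beats is 48 beats; at 6 beats each that's 8 chords.
D: 13 bars of 4 beats is 52 beats; at 2 beats each that's 26 chords.
Overall: 72 chords over 38 bars → 72/38 = 36/19 chords per bar.

36/19 chords per bar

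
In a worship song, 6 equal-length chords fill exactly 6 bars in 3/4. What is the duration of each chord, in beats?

6 bars × 3 beats/bar = 18 beats total.
18 beats ÷ 6 chords = 3 beats per chord.
(That is a dotted half note.)

3 beats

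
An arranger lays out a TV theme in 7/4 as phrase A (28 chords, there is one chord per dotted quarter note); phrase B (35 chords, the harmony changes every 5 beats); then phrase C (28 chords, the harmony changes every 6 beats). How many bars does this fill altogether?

A: 28 × 1.5 = 42 beats = 6 bars.
B: 35 × 5 = 175 beats = 25 bars.
C: 28 × 6 = 168 beats = 24 bars.
Total: 6 + 25 + 24 = 55 bars.

55 bars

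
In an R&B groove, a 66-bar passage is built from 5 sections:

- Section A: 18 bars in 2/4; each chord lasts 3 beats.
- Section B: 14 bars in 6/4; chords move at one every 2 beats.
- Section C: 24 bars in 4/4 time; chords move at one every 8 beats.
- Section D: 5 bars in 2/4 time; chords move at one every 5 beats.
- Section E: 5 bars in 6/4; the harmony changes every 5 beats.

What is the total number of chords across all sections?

A: 18·2 = 36 beats, 36/3 = 12 chords.
B: 14·6 = 84 beats, 84/2 = 42 chords.
C: 24·4 = 96 beats, 96/8 = 12 chords.
D: 5·2 = 10 beats, 10/5 = 2 chords.
E: 5·6 = 30 beats, 30/5 = 6 chords.
Total: 12 + 42 + 12 + 2 + 6 = 74.

74 chords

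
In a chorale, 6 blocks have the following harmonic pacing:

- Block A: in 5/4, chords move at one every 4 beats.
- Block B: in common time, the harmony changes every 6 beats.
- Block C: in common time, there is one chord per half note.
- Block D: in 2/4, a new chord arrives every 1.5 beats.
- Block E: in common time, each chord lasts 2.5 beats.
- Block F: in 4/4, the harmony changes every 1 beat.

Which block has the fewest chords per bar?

Block B

A: 5/4 = 1.25 chords/bar.
B: 4/6 = 2/3 chords/bar.
C: 4/2 = 2 chords/bar.
D: 2/1.5 = 4/3 chords/bar.
E: 4/2.5 = 1.6 chords/bar.
F: 4/1 = 4 chords/bar.
Slowest is B at 2/3 chords/bar.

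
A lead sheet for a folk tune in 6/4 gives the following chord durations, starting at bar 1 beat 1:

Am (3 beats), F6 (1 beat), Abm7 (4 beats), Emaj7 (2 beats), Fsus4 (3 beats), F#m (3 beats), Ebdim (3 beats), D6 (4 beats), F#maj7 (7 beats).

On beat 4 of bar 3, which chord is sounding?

Beat 4 of bar 3 is beat (3−1)×6 + 4 = 16 overall.
Running totals: Am ends at 3, F6 ends at 4, Abm7 ends at 8, Emaj7 ends at 10, Fsus4 ends at 13, F#m ends at 16.
Beat 16 falls within F#m.

F#m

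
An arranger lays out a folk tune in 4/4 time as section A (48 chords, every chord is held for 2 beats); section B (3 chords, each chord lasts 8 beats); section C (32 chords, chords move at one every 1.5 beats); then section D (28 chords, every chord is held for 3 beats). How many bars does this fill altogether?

63 bars

A: 48 × 2 = 96 beats = 24 bars.
B: 3 × 8 = 24 beats = 6 bars.
C: 32 × 1.5 = 48 beats = 12 bars.
D: 28 × 3 = 84 beats = 21 bars.
Total: 24 + 6 + 12 + 21 = 63 bars.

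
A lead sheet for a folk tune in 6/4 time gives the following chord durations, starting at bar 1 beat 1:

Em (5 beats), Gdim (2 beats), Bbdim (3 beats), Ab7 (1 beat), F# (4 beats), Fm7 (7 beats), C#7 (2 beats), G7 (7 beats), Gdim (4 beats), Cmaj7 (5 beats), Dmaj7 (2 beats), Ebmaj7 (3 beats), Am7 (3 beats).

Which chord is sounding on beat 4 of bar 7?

Beat 4 of bar 7 is beat (7−1)×6 + 4 = 40 overall.
Running totals: Em ends at 5, Gdim ends at 7, Bbdim ends at 10, Ab7 ends at 11, F# ends at 15, Fm7 ends at 22, C#7 ends at 24, G7 ends at 31, Gdim ends at 35, Cmaj7 ends at 40.
Beat 40 falls within Cmaj7.

Cmaj7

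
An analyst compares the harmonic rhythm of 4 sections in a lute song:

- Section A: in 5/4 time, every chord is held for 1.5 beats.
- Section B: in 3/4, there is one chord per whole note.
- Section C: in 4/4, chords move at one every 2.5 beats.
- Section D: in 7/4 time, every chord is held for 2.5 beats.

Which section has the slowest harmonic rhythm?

A: each chord is 1.5 beats in 5/4, so 10/3 per bar.
B: each chord is 4 beats in 3/4, so 0.75 per bar.
C: each chord is 2.5 beats in 4/4, so 1.6 per bar.
D: each chord is 2.5 beats in 7/4, so 2.8 per bar.
Slowest is B at 0.75 chords/bar.

Section B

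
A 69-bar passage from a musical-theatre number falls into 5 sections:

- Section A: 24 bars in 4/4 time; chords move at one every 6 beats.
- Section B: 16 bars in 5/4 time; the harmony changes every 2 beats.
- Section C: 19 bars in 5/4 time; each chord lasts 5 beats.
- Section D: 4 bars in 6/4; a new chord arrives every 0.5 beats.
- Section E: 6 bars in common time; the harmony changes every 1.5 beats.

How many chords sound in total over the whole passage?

139 chords

A has 96 beats and chords last 6 each, so 16 chords.
B has 80 beats and chords last 2 each, so 40 chords.
C has 95 beats and chords last 5 each, so 19 chords.
D has 24 beats and chords last 0.5 each, so 48 chords.
E has 24 beats and chords last 1.5 each, so 16 chords.
Total: 16 + 40 + 19 + 48 + 16 = 139.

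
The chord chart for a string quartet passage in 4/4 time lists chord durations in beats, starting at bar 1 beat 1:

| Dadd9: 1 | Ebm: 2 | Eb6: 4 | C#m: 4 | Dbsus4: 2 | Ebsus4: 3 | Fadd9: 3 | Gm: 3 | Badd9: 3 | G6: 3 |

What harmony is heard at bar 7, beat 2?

G6

Beat 2 of bar 7 is beat (7−1)×4 + 2 = 26 overall.
Running totals: Dadd9 ends at 1, Ebm ends at 3, Eb6 ends at 7, C#m ends at 11, Dbsus4 ends at 13, Ebsus4 ends at 16, Fadd9 ends at 19, Gm ends at 22, Badd9 ends at 25, G6 ends at 28.
Beat 26 falls within G6.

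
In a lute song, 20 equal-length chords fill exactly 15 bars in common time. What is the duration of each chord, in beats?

15 bars × 4 beats/bar = 60 beats total.
60 beats ÷ 20 chords = 3 beats per chord.
(That is a dotted half note.)

3 beats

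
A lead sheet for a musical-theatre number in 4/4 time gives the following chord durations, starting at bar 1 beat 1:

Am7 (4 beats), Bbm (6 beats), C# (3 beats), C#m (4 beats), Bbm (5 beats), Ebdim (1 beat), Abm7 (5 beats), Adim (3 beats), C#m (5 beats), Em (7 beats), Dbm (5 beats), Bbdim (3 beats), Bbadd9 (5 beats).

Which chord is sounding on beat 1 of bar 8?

Beat 1 of bar 8 is beat (8−1)×4 + 1 = 29 overall.
Running totals: Am7 ends at 4, Bbm ends at 10, C# ends at 13, C#m ends at 17, Bbm ends at 22, Ebdim ends at 23, Abm7 ends at 28, Adim ends at 31.
Beat 29 falls within Adim.

Adim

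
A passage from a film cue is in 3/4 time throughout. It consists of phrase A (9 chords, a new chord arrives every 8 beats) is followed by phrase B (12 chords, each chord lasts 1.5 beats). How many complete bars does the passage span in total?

30 bars

A: 9 × 8 = 72 beats = 24 bars.
B: 12 × 1.5 = 18 beats = 6 bars.
Total: 24 + 6 = 30 bars.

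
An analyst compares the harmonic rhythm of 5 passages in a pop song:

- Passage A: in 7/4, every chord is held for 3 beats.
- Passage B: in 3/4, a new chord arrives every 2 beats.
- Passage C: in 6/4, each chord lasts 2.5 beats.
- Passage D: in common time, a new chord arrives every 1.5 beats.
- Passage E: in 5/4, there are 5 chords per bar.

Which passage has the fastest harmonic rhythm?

A: 7/3 = 7/3 chords/bar.
B: 3/2 = 1.5 chords/bar.
C: 6/2.5 = 2.4 chords/bar.
D: 4/1.5 = 8/3 chords/bar.
E: 5/1 = 5 chords/bar.
Fastest is E at 5 chords/bar.

Passage E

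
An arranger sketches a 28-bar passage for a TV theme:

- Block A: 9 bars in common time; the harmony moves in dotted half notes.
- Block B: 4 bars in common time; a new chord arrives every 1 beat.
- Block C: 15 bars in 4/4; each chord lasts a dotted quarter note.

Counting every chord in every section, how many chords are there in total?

68 chords

A: 9 bars × 4 beats = 36 beats; 3 beats/chord → 12 chords.
B: 4 bars × 4 beats = 16 beats; 1 beat/chord → 16 chords.
C: 15 bars × 4 beats = 60 beats; 1.5 beats/chord → 40 chords.
Total: 12 + 16 + 40 = 68.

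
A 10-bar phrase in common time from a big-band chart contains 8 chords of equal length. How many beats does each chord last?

5 beats

10 bars × 4 beats/bar = 40 beats total.
40 beats ÷ 8 chords = 5 beats per chord.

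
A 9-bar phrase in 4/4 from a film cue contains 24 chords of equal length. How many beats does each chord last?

9 bars × 4 beats/bar = 36 beats total.
36 beats ÷ 24 chords = 1.5 beats per chord.
(That is a dotted quarter note.)

1.5 beats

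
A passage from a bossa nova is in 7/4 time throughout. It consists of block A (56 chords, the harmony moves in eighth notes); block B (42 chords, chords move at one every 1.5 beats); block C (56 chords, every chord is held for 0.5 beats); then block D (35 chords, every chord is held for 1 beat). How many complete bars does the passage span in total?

22 bars

A: 56 × 0.5 = 28 beats = 4 bars.
B: 42 × 1.5 = 63 beats = 9 bars.
C: 56 × 0.5 = 28 beats = 4 bars.
D: 35 × 1 = 35 beats = 5 bars.
Total: 4 + 9 + 4 + 5 = 22 bars.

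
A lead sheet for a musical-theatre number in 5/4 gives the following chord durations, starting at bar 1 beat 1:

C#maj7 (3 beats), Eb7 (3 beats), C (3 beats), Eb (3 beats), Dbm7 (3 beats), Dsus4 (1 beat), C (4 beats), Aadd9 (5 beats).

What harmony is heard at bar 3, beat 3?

Dbm7

Beat 3 of bar 3 is beat (3−1)×5 + 3 = 13 overall.
Running totals: C#maj7 ends at 3, Eb7 ends at 6, C ends at 9, Eb ends at 12, Dbm7 ends at 15.
Beat 13 falls within Dbm7.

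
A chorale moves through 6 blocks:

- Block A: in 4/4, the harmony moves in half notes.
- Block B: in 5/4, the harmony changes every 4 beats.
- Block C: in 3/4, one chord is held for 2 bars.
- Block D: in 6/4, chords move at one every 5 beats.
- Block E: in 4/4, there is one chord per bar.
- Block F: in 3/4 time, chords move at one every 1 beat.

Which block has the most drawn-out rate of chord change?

A: 4 beats/bar ÷ 2 beats/chord = 2 chords/bar.
B: 5 beats/bar ÷ 4 beats/chord = 1.25 chords/bar.
C: 3 beats/bar ÷ 6 beats/chord = 0.5 chords/bar.
D: 6 beats/bar ÷ 5 beats/chord = 1.2 chords/bar.
E: 4 beats/bar ÷ 4 beats/chord = 1 chord/bar.
F: 3 beats/bar ÷ 1 beat/chord = 3 chords/bar.
Slowest is C at 0.5 chords/bar.

Block C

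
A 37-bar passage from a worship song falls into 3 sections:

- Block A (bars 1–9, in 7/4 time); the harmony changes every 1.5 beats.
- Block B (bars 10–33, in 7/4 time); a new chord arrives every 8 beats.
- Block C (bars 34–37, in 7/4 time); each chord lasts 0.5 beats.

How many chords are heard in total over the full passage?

A: 9 bars × 7 beats = 63 beats; 1.5 beats/chord → 42 chords.
B: 24 bars × 7 beats = 168 beats; 8 beats/chord → 21 chords.
C: 4 bars × 7 beats = 28 beats; 0.5 beats/chord → 56 chords.
Total: 42 + 21 + 56 = 119.

119 chords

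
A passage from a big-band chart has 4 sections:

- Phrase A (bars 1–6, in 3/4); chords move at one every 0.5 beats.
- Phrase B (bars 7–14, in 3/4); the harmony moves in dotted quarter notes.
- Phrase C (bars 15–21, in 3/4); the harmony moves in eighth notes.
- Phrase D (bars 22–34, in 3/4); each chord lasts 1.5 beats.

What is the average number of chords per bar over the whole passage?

60/17 chords per bar

A: 6 × 3 = 18 beats ÷ 0.5 = 36 chords.
B: 8 × 3 = 24 beats ÷ 1.5 = 16 chords.
C: 7 × 3 = 21 beats ÷ 0.5 = 42 chords.
D: 13 × 3 = 39 beats ÷ 1.5 = 26 chords.
Overall: 120 chords over 34 bars → 120/34 = 60/17 chords per bar.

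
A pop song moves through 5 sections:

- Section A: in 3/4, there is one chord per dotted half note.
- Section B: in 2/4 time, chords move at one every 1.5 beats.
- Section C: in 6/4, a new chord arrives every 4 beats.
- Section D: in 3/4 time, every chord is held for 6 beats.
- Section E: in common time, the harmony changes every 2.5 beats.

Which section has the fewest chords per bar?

A: 3 beats/bar ÷ 3 beats/chord = 1 chord/bar.
B: 2 beats/bar ÷ 1.5 beats/chord = 4/3 chords/bar.
C: 6 beats/bar ÷ 4 beats/chord = 1.5 chords/bar.
D: 3 beats/bar ÷ 6 beats/chord = 0.5 chords/bar.
E: 4 beats/bar ÷ 2.5 beats/chord = 1.6 chords/bar.
Slowest is D at 0.5 chords/bar.

Section D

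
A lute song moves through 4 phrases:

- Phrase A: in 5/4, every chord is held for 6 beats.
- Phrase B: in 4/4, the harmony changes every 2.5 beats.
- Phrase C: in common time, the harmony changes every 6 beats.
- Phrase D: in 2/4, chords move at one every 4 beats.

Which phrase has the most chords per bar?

Phrase B

A: 5/6 = 5/6 chords/bar.
B: 4/2.5 = 1.6 chords/bar.
C: 4/6 = 2/3 chords/bar.
D: 2/4 = 0.5 chords/bar.
Fastest is B at 1.6 chords/bar.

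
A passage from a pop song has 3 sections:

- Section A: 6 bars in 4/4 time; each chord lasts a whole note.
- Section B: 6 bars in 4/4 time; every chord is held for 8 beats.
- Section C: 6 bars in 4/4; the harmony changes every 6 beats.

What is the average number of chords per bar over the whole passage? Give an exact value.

A: 6 × 4 = 24 beats ÷ 4 = 6 chords.
B: 6 × 4 = 24 beats ÷ 8 = 3 chords.
C: 6 × 4 = 24 beats ÷ 6 = 4 chords.
Overall: 13 chords over 18 bars → 13/18 = 13/18 chords per bar.

13/18 chords per bar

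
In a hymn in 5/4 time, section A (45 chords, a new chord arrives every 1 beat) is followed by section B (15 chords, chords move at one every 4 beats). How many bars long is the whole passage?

A: 45 × 1 = 45 beats = 9 bars.
B: 15 × 4 = 60 beats = 12 bars.
Total: 9 + 12 = 21 bars.

21 bars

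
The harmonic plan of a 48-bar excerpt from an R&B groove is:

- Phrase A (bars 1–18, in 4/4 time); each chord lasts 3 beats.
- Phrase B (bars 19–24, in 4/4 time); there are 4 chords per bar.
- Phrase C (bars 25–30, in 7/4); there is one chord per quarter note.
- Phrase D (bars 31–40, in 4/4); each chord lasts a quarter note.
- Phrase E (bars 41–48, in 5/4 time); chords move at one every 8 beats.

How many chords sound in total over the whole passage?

A has 72 beats and chords last 3 each, so 24 chords.
B has 24 beats and chords last 1 each, so 24 chords.
C has 42 beats and chords last 1 each, so 42 chords.
D has 40 beats and chords last 1 each, so 40 chords.
E has 40 beats and chords last 8 each, so 5 chords.
Total: 24 + 24 + 42 + 40 + 5 = 135.

135 chords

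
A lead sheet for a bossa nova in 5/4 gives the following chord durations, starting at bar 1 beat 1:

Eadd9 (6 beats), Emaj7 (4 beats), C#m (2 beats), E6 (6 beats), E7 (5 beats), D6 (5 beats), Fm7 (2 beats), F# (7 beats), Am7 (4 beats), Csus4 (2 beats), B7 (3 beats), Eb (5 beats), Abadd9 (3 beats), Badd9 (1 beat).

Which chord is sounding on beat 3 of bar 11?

Abadd9

Beat 3 of bar 11 is beat (11−1)×5 + 3 = 53 overall.
Running totals: Eadd9 ends at 6, Emaj7 ends at 10, C#m ends at 12, E6 ends at 18, E7 ends at 23, D6 ends at 28, Fm7 ends at 30, F# ends at 37, Am7 ends at 41, Csus4 ends at 43, B7 ends at 46, Eb ends at 51, Abadd9 ends at 54.
Beat 53 falls within Abadd9.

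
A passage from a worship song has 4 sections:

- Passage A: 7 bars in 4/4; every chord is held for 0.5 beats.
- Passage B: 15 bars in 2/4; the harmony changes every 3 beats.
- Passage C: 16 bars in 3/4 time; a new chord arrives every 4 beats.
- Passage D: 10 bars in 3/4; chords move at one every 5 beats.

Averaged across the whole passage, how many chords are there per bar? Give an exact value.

1.75 chords per bar

A: 7 bars of 4 beats is 28 beats; at 0.5 beats each that's 56 chords.
B: 15 bars of 2 beats is 30 beats; at 3 beats each that's 10 chords.
C: 16 bars of 3 beats is 48 beats; at 4 beats each that's 12 chords.
D: 10 bars of 3 beats is 30 beats; at 5 beats each that's 6 chords.
Overall: 84 chords over 48 bars → 84/48 = 1.75 chords per bar.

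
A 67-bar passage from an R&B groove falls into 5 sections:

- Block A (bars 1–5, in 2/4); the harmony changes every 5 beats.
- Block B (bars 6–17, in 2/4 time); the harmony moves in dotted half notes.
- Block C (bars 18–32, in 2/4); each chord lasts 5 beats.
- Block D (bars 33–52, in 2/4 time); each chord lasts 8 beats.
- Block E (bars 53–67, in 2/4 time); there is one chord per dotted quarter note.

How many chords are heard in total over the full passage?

41 chords

A: 5·2 = 10 beats, 10/5 = 2 chords.
B: 12·2 = 24 beats, 24/3 = 8 chords.
C: 15·2 = 30 beats, 30/5 = 6 chords.
D: 20·2 = 40 beats, 40/8 = 5 chords.
E: 15·2 = 30 beats, 30/1.5 = 20 chords.
Total: 2 + 8 + 6 + 5 + 20 = 41.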